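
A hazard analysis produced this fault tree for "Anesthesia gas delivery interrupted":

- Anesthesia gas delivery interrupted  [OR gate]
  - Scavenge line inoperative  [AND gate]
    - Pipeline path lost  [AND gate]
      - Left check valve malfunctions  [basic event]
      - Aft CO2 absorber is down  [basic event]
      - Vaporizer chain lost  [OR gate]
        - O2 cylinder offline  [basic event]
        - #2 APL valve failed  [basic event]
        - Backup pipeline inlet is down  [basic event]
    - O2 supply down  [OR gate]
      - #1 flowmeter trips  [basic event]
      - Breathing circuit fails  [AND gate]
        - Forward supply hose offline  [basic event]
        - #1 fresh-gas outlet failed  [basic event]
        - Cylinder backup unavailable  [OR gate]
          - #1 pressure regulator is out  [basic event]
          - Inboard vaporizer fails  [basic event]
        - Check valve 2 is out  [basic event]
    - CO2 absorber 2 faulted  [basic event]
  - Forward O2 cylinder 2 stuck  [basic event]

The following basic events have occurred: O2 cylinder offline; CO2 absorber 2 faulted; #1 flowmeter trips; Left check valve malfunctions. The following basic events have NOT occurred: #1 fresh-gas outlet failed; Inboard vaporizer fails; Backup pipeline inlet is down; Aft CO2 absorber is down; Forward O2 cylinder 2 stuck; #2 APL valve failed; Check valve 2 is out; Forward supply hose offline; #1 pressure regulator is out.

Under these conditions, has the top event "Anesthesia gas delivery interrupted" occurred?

No

Vaporizer chain lost [OR]: O2 cylinder offline=occurs, #2 APL valve failed=not, Backup pipeline inlet is down=not → at least one input occurs → occurs.
Pipeline path lost [AND]: Left check valve malfunctions=occurs, Aft CO2 absorber is down=not, Vaporizer chain lost=occurs → not all inputs occur → does not occur.
Cylinder backup unavailable [OR]: #1 pressure regulator is out=not, Inboard vaporizer fails=not → no input occurs → does not occur.
Breathing circuit fails [AND]: Forward supply hose offline=not, #1 fresh-gas outlet failed=not, Cylinder backup unavailable=not, Check valve 2 is out=not → not all inputs occur → does not occur.
O2 supply down [OR]: #1 flowmeter trips=occurs, Breathing circuit fails=not → at least one input occurs → occurs.
Scavenge line inoperative [AND]: Pipeline path lost=not, O2 supply down=occurs, CO2 absorber 2 faulted=occurs → not all inputs occur → does not occur.
Anesthesia gas delivery interrupted [OR]: Scavenge line inoperative=not, Forward O2 cylinder 2 stuck=not → no input occurs → does not occur.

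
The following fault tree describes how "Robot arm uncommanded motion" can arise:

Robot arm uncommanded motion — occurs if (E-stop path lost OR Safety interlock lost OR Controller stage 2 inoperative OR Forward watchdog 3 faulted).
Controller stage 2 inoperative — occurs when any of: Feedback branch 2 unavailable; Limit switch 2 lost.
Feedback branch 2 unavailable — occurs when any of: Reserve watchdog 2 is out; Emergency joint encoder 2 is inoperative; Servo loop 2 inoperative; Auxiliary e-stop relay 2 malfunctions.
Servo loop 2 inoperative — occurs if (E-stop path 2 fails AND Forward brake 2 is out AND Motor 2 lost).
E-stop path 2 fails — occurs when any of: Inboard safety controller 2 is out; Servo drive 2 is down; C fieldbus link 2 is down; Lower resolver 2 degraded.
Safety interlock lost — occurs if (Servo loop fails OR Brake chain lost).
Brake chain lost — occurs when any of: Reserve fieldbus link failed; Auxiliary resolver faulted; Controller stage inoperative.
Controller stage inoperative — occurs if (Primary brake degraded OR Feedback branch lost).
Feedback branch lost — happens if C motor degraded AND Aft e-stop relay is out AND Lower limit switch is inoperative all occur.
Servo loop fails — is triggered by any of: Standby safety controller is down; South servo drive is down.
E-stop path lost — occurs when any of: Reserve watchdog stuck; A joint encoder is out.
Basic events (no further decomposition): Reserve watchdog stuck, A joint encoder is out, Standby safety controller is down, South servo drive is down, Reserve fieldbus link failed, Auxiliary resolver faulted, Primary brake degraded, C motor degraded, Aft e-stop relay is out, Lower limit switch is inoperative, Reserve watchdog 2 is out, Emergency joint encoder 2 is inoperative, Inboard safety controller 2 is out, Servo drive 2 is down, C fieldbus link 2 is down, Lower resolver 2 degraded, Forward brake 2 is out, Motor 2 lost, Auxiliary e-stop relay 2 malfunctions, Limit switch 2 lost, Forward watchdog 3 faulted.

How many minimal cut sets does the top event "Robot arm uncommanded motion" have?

17

E-stop path lost [OR]: union of children's cut sets → 2 cut set(s).
Servo loop fails [OR]: union of children's cut sets → 2 cut set(s).
Feedback branch lost [AND]: one cut set from each child combined → 1 × 1 × 1 = 1 cut set(s).
Controller stage inoperative [OR]: union of children's cut sets → 2 cut set(s).
Brake chain lost [OR]: union of children's cut sets → 4 cut set(s).
Safety interlock lost [OR]: union of children's cut sets → 6 cut set(s).
E-stop path 2 fails [OR]: union of children's cut sets → 4 cut set(s).
Servo loop 2 inoperative [AND]: one cut set from each child combined → 4 × 1 × 1 = 4 cut set(s).
Feedback branch 2 unavailable [OR]: union of children's cut sets → 7 cut set(s).
Controller stage 2 inoperative [OR]: union of children's cut sets → 8 cut set(s).
Robot arm uncommanded motion [OR]: union of children's cut sets → 17 cut set(s).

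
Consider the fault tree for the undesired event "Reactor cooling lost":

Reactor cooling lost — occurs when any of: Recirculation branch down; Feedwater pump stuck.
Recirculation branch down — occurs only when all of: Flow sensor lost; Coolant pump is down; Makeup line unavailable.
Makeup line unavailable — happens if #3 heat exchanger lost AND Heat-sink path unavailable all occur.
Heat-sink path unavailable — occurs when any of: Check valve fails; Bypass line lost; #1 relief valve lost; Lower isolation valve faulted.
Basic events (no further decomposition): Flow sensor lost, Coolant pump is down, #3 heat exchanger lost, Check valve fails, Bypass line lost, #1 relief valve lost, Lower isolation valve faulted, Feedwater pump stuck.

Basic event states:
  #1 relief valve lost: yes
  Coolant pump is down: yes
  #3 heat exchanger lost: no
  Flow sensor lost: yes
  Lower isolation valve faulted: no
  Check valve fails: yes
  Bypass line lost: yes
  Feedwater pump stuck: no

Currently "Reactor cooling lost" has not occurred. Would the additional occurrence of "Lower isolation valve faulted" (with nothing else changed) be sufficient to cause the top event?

No

Counterfactual: set "Lower isolation valve faulted" to occurred.
Heat-sink path unavailable [OR]: Check valve fails=occurs, Bypass line lost=occurs, #1 relief valve lost=occurs, Lower isolation valve faulted=occurs → at least one input occurs → occurs.
Makeup line unavailable [AND]: #3 heat exchanger lost=not, Heat-sink path unavailable=occurs → not all inputs occur → does not occur.
Recirculation branch down [AND]: Flow sensor lost=occurs, Coolant pump is down=occurs, Makeup line unavailable=not → not all inputs occur → does not occur.
Reactor cooling lost [OR]: Recirculation branch down=not, Feedwater pump stuck=not → no input occurs → does not occur.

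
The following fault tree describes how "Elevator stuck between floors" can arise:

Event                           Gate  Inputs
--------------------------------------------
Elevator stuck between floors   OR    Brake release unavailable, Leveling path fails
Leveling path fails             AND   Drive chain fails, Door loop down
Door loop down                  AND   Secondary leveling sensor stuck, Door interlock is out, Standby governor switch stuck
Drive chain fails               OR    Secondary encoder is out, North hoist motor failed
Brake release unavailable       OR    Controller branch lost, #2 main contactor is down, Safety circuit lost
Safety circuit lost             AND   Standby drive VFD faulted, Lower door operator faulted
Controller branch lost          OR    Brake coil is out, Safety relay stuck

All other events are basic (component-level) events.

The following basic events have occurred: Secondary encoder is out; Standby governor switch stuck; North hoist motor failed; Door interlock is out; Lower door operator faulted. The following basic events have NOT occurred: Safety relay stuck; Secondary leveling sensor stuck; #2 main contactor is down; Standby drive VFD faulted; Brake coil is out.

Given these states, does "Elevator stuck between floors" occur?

Controller branch lost [OR]: Brake coil is out=not, Safety relay stuck=not → no input occurs → does not occur.
Safety circuit lost [AND]: Standby drive VFD faulted=not, Lower door operator faulted=occurs → not all inputs occur → does not occur.
Brake release unavailable [OR]: Controller branch lost=not, #2 main contactor is down=not, Safety circuit lost=not → no input occurs → does not occur.
Drive chain fails [OR]: Secondary encoder is out=occurs, North hoist motor failed=occurs → at least one input occurs → occurs.
Door loop down [AND]: Secondary leveling sensor stuck=not, Door interlock is out=occurs, Standby governor switch stuck=occurs → not all inputs occur → does not occur.
Leveling path fails [AND]: Drive chain fails=occurs, Door loop down=not → not all inputs occur → does not occur.
Elevator stuck between floors [OR]: Brake release unavailable=not, Leveling path fails=not → no input occurs → does not occur.

No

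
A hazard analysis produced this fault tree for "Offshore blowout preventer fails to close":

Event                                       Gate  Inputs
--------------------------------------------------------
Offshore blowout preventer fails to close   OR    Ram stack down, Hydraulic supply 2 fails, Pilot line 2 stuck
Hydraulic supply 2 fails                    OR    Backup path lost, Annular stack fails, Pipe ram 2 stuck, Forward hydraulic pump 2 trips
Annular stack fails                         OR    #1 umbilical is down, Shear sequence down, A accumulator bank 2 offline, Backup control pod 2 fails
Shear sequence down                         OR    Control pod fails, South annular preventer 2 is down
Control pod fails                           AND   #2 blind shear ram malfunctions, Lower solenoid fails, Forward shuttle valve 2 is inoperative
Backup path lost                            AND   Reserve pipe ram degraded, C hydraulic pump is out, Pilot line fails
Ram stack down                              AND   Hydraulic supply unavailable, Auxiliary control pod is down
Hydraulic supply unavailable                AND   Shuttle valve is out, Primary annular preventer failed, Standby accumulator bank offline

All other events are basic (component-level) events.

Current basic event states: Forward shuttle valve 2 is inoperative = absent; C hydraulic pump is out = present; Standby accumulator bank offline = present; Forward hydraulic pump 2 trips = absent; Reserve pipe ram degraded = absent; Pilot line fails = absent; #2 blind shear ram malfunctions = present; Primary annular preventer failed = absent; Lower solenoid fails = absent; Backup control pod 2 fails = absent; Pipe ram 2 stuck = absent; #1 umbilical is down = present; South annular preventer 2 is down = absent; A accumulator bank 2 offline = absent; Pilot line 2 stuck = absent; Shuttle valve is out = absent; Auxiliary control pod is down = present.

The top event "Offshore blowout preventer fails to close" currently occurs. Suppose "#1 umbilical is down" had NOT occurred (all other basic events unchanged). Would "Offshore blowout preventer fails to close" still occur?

No

Counterfactual: set "#1 umbilical is down" to not occurred.
Hydraulic supply unavailable [AND]: Shuttle valve is out=not, Primary annular preventer failed=not, Standby accumulator bank offline=occurs → not all inputs occur → does not occur.
Ram stack down [AND]: Hydraulic supply unavailable=not, Auxiliary control pod is down=occurs → not all inputs occur → does not occur.
Backup path lost [AND]: Reserve pipe ram degraded=not, C hydraulic pump is out=occurs, Pilot line fails=not → not all inputs occur → does not occur.
Control pod fails [AND]: #2 blind shear ram malfunctions=occurs, Lower solenoid fails=not, Forward shuttle valve 2 is inoperative=not → not all inputs occur → does not occur.
Shear sequence down [OR]: Control pod fails=not, South annular preventer 2 is down=not → no input occurs → does not occur.
Annular stack fails [OR]: #1 umbilical is down=not, Shear sequence down=not, A accumulator bank 2 offline=not, Backup control pod 2 fails=not → no input occurs → does not occur.
Hydraulic supply 2 fails [OR]: Backup path lost=not, Annular stack fails=not, Pipe ram 2 stuck=not, Forward hydraulic pump 2 trips=not → no input occurs → does not occur.
Offshore blowout preventer fails to close [OR]: Ram stack down=not, Hydraulic supply 2 fails=not, Pilot line 2 stuck=not → no input occurs → does not occur.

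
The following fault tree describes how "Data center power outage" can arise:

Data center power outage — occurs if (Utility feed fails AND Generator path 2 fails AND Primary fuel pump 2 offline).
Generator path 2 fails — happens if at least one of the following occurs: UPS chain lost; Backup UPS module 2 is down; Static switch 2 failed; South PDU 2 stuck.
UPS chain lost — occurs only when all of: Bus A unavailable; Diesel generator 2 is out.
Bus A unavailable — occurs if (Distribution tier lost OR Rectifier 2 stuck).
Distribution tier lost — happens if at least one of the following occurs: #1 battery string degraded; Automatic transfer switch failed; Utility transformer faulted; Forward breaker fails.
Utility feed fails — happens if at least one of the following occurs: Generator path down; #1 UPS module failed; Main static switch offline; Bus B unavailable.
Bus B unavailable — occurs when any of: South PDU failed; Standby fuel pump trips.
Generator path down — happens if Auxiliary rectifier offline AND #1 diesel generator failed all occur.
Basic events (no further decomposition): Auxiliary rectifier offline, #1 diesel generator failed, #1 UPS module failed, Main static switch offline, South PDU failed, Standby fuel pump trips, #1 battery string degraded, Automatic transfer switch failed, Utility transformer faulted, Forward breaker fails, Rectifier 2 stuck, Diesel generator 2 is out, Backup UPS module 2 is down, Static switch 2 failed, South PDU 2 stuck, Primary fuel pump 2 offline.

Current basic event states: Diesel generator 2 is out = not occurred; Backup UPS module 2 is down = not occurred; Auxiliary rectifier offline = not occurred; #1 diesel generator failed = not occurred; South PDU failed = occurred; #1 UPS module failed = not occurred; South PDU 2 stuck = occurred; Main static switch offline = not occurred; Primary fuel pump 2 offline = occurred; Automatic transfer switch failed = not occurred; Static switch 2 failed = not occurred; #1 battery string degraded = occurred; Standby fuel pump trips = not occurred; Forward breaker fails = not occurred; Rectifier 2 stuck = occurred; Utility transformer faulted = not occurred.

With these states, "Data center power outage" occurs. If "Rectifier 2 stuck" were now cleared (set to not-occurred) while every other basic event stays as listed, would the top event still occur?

Counterfactual: set "Rectifier 2 stuck" to not occurred.
Generator path down [AND]: Auxiliary rectifier offline=not, #1 diesel generator failed=not → not all inputs occur → does not occur.
Bus B unavailable [OR]: South PDU failed=occurs, Standby fuel pump trips=not → at least one input occurs → occurs.
Utility feed fails [OR]: Generator path down=not, #1 UPS module failed=not, Main static switch offline=not, Bus B unavailable=occurs → at least one input occurs → occurs.
Distribution tier lost [OR]: #1 battery string degraded=occurs, Automatic transfer switch failed=not, Utility transformer faulted=not, Forward breaker fails=not → at least one input occurs → occurs.
Bus A unavailable [OR]: Distribution tier lost=occurs, Rectifier 2 stuck=not → at least one input occurs → occurs.
UPS chain lost [AND]: Bus A unavailable=occurs, Diesel generator 2 is out=not → not all inputs occur → does not occur.
Generator path 2 fails [OR]: UPS chain lost=not, Backup UPS module 2 is down=not, Static switch 2 failed=not, South PDU 2 stuck=occurs → at least one input occurs → occurs.
Data center power outage [AND]: Utility feed fails=occurs, Generator path 2 fails=occurs, Primary fuel pump 2 offline=occurs → all inputs occur → occurs.

Yes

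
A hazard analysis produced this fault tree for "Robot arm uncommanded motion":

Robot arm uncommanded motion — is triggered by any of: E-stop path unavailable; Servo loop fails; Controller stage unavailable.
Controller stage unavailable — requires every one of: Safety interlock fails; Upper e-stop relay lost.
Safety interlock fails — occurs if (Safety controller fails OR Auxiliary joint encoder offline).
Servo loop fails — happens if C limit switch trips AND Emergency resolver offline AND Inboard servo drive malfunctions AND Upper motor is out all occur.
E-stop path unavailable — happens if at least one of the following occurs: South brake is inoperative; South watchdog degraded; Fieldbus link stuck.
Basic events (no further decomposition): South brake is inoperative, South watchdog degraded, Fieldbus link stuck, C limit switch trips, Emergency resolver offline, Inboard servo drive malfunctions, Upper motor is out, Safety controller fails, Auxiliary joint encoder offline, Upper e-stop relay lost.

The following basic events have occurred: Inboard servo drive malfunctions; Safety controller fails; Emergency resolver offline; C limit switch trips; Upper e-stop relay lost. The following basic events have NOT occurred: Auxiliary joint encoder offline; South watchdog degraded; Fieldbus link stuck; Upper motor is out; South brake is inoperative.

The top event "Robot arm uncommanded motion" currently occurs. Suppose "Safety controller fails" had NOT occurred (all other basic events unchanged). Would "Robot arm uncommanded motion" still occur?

Counterfactual: set "Safety controller fails" to not occurred.
E-stop path unavailable [OR]: South brake is inoperative=not, South watchdog degraded=not, Fieldbus link stuck=not → no input occurs → does not occur.
Servo loop fails [AND]: C limit switch trips=occurs, Emergency resolver offline=occurs, Inboard servo drive malfunctions=occurs, Upper motor is out=not → not all inputs occur → does not occur.
Safety interlock fails [OR]: Safety controller fails=not, Auxiliary joint encoder offline=not → no input occurs → does not occur.
Controller stage unavailable [AND]: Safety interlock fails=not, Upper e-stop relay lost=occurs → not all inputs occur → does not occur.
Robot arm uncommanded motion [OR]: E-stop path unavailable=not, Servo loop fails=not, Controller stage unavailable=not → no input occurs → does not occur.

No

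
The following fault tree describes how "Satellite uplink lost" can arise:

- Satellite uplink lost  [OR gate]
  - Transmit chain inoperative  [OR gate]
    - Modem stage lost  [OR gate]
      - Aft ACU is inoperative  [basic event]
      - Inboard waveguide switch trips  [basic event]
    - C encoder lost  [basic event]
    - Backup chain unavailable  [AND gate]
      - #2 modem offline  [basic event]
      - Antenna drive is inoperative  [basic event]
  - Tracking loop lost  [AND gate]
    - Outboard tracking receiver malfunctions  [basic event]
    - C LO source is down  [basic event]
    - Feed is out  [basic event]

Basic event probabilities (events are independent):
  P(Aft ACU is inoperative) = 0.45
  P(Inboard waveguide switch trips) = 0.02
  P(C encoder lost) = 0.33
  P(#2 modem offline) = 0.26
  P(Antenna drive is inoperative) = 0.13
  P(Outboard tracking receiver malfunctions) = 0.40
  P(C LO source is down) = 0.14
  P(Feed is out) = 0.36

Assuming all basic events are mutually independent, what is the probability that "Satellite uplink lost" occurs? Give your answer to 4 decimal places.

0.6581

P(Modem stage lost) [OR] = 1 − (1−0.45) × (1−0.02) = 0.461000
P(Backup chain unavailable) [AND] = 0.26 × 0.13 = 0.033800
P(Transmit chain inoperative) [OR] = 1 − (1−0.461000) × (1−0.33) × (1−0.033800) = 0.651076
P(Tracking loop lost) [AND] = 0.40 × 0.14 × 0.36 = 0.020160
P(Satellite uplink lost) [OR] = 1 − (1−0.651076) × (1−0.020160) = 0.658110
Rounded to 4 decimal places: P(Satellite uplink lost) ≈ 0.6581.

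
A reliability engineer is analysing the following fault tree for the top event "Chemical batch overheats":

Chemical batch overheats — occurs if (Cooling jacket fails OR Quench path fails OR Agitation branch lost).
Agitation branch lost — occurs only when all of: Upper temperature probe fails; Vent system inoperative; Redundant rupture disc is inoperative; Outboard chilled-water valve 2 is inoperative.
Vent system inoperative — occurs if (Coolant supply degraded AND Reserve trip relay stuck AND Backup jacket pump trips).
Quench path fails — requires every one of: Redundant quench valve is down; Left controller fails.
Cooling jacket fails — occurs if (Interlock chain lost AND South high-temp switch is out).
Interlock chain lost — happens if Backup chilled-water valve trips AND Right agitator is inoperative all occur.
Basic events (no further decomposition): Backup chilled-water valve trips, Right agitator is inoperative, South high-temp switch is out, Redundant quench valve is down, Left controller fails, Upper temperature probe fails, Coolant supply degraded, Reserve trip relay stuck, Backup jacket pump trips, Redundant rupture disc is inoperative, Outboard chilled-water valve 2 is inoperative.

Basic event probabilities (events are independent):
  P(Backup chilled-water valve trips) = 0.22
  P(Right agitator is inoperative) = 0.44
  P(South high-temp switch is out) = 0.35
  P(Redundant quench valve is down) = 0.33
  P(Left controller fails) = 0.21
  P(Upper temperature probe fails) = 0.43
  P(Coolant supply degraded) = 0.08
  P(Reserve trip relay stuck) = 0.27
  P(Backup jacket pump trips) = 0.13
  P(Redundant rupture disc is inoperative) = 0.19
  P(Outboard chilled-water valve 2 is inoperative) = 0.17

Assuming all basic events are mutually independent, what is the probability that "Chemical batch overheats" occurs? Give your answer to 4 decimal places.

0.1009

P(Interlock chain lost) [AND] = 0.22 × 0.44 = 0.096800
P(Cooling jacket fails) [AND] = 0.096800 × 0.35 = 0.033880
P(Quench path fails) [AND] = 0.33 × 0.21 = 0.069300
P(Vent system inoperative) [AND] = 0.08 × 0.27 × 0.13 = 0.002808
P(Agitation branch lost) [AND] = 0.43 × 0.002808 × 0.19 × 0.17 = 0.000039
P(Chemical batch overheats) [OR] = 1 − (1−0.033880) × (1−0.069300) × (1−0.000039) = 0.100867
Rounded to 4 decimal places: P(Chemical batch overheats) ≈ 0.1009.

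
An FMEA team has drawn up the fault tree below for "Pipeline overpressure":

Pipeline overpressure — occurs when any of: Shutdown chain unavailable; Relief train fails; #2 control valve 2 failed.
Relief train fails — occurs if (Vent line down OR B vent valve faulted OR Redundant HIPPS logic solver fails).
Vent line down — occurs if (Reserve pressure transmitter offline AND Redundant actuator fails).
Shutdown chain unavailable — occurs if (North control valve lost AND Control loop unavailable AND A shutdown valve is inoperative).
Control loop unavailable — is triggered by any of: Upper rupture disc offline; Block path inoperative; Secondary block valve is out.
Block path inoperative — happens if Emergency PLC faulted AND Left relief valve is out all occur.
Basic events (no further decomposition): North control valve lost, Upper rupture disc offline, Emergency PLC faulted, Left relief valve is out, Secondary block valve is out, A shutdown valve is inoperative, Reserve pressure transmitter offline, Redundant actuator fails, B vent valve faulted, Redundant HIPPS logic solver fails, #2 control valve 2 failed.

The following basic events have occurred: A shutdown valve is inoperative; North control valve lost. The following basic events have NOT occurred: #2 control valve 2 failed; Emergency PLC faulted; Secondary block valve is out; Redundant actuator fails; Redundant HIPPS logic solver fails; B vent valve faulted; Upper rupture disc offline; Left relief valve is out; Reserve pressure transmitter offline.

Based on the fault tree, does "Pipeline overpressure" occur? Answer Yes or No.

No

Block path inoperative [AND]: Emergency PLC faulted=not, Left relief valve is out=not → not all inputs occur → does not occur.
Control loop unavailable [OR]: Upper rupture disc offline=not, Block path inoperative=not, Secondary block valve is out=not → no input occurs → does not occur.
Shutdown chain unavailable [AND]: North control valve lost=occurs, Control loop unavailable=not, A shutdown valve is inoperative=occurs → not all inputs occur → does not occur.
Vent line down [AND]: Reserve pressure transmitter offline=not, Redundant actuator fails=not → not all inputs occur → does not occur.
Relief train fails [OR]: Vent line down=not, B vent valve faulted=not, Redundant HIPPS logic solver fails=not → no input occurs → does not occur.
Pipeline overpressure [OR]: Shutdown chain unavailable=not, Relief train fails=not, #2 control valve 2 failed=not → no input occurs → does not occur.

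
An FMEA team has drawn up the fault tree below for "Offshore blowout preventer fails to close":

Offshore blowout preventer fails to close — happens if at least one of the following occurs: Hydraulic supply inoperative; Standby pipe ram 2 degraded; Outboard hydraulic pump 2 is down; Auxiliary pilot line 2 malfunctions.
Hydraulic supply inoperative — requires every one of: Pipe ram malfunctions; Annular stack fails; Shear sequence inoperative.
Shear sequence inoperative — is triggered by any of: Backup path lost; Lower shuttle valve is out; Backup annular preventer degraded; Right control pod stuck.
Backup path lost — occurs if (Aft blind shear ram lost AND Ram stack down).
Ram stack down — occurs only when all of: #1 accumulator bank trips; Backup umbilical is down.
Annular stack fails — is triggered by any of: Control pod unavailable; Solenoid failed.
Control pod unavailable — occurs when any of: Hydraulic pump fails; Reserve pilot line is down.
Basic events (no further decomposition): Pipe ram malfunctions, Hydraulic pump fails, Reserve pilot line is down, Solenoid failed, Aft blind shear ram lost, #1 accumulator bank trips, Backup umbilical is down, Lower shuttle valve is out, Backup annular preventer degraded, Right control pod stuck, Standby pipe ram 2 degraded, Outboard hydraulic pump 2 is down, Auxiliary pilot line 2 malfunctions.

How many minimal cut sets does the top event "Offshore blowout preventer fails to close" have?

Control pod unavailable [OR]: union of children's cut sets → 2 cut set(s).
Annular stack fails [OR]: union of children's cut sets → 3 cut set(s).
Ram stack down [AND]: one cut set from each child combined → 1 × 1 = 1 cut set(s).
Backup path lost [AND]: one cut set from each child combined → 1 × 1 = 1 cut set(s).
Shear sequence inoperative [OR]: union of children's cut sets → 4 cut set(s).
Hydraulic supply inoperative [AND]: one cut set from each child combined → 1 × 3 × 4 = 12 cut set(s).
Offshore blowout preventer fails to close [OR]: union of children's cut sets → 15 cut set(s).

15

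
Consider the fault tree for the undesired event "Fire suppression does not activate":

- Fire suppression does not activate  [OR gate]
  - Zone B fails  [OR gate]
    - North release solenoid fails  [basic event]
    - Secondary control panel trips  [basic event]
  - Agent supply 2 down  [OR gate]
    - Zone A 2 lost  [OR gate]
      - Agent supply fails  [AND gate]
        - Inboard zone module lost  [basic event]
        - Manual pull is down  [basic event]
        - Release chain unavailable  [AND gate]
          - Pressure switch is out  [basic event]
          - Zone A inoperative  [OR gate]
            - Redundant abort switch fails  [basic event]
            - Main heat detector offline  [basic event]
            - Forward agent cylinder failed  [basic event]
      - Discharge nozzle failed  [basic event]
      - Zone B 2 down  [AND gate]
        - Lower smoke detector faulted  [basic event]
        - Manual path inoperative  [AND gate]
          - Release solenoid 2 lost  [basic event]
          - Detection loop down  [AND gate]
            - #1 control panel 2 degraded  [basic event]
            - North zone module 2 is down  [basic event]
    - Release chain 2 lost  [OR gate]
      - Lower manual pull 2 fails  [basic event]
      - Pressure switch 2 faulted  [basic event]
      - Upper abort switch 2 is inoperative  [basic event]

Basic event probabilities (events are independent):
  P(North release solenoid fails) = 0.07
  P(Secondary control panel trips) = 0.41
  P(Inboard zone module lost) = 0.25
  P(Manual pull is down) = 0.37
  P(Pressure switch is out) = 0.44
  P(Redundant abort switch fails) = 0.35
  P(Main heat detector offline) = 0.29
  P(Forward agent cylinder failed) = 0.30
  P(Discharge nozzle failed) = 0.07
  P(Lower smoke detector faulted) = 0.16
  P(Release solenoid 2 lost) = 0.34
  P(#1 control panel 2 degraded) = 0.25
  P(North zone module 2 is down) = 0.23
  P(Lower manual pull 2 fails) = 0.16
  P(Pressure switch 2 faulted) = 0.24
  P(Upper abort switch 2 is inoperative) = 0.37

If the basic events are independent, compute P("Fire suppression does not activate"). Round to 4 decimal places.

0.8010

P(Zone B fails) [OR] = 1 − (1−0.07) × (1−0.41) = 0.451300
P(Zone A inoperative) [OR] = 1 − (1−0.35) × (1−0.29) × (1−0.30) = 0.676950
P(Release chain unavailable) [AND] = 0.44 × 0.676950 = 0.297858
P(Agent supply fails) [AND] = 0.25 × 0.37 × 0.297858 = 0.027552
P(Detection loop down) [AND] = 0.25 × 0.23 = 0.057500
P(Manual path inoperative) [AND] = 0.34 × 0.057500 = 0.019550
P(Zone B 2 down) [AND] = 0.16 × 0.019550 = 0.003128
P(Zone A 2 lost) [OR] = 1 − (1−0.027552) × (1−0.07) × (1−0.003128) = 0.098452
P(Release chain 2 lost) [OR] = 1 − (1−0.16) × (1−0.24) × (1−0.37) = 0.597808
P(Agent supply 2 down) [OR] = 1 − (1−0.098452) × (1−0.597808) = 0.637405
P(Fire suppression does not activate) [OR] = 1 − (1−0.451300) × (1−0.637405) = 0.801044
Rounded to 4 decimal places: P(Fire suppression does not activate) ≈ 0.8010.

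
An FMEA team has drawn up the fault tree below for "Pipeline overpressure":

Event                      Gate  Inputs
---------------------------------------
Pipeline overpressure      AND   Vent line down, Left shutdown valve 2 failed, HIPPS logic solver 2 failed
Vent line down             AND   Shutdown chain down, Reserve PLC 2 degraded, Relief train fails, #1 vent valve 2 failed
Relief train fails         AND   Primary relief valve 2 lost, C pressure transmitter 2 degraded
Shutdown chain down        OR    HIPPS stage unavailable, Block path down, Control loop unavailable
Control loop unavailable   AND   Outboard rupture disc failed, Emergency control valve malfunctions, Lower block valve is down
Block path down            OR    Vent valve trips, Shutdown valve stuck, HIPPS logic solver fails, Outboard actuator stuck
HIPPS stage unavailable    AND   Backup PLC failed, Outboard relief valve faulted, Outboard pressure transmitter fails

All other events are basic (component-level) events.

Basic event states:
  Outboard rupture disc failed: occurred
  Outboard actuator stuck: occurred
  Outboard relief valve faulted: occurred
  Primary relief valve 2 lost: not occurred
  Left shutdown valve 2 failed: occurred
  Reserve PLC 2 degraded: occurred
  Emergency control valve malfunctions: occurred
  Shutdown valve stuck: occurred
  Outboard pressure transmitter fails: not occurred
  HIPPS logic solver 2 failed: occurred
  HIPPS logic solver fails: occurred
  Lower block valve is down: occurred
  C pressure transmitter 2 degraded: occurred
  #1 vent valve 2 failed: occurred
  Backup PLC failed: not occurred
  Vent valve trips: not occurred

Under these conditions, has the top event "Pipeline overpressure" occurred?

No

HIPPS stage unavailable [AND]: Backup PLC failed=not, Outboard relief valve faulted=occurs, Outboard pressure transmitter fails=not → not all inputs occur → does not occur.
Block path down [OR]: Vent valve trips=not, Shutdown valve stuck=occurs, HIPPS logic solver fails=occurs, Outboard actuator stuck=occurs → at least one input occurs → occurs.
Control loop unavailable [AND]: Outboard rupture disc failed=occurs, Emergency control valve malfunctions=occurs, Lower block valve is down=occurs → all inputs occur → occurs.
Shutdown chain down [OR]: HIPPS stage unavailable=not, Block path down=occurs, Control loop unavailable=occurs → at least one input occurs → occurs.
Relief train fails [AND]: Primary relief valve 2 lost=not, C pressure transmitter 2 degraded=occurs → not all inputs occur → does not occur.
Vent line down [AND]: Shutdown chain down=occurs, Reserve PLC 2 degraded=occurs, Relief train fails=not, #1 vent valve 2 failed=occurs → not all inputs occur → does not occur.
Pipeline overpressure [AND]: Vent line down=not, Left shutdown valve 2 failed=occurs, HIPPS logic solver 2 failed=occurs → not all inputs occur → does not occur.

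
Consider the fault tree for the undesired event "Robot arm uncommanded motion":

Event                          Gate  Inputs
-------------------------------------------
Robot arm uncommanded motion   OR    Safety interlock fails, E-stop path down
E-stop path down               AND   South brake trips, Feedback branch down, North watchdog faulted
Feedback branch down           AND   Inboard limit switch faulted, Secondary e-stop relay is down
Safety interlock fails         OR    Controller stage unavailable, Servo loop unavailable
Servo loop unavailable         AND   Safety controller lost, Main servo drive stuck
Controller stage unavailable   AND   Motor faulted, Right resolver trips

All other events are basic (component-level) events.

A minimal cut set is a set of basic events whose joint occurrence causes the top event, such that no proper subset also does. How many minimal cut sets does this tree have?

Controller stage unavailable [AND]: one cut set from each child combined → 1 × 1 = 1 cut set(s).
Servo loop unavailable [AND]: one cut set from each child combined → 1 × 1 = 1 cut set(s).
Safety interlock fails [OR]: union of children's cut sets → 2 cut set(s).
Feedback branch down [AND]: one cut set from each child combined → 1 × 1 = 1 cut set(s).
E-stop path down [AND]: one cut set from each child combined → 1 × 1 × 1 = 1 cut set(s).
Robot arm uncommanded motion [OR]: union of children's cut sets → 3 cut set(s).
Minimal cut sets: {Motor faulted, Right resolver trips}; {Main servo drive stuck, Safety controller lost}; {Inboard limit switch faulted, North watchdog faulted, Secondary e-stop relay is down, South brake trips}.

3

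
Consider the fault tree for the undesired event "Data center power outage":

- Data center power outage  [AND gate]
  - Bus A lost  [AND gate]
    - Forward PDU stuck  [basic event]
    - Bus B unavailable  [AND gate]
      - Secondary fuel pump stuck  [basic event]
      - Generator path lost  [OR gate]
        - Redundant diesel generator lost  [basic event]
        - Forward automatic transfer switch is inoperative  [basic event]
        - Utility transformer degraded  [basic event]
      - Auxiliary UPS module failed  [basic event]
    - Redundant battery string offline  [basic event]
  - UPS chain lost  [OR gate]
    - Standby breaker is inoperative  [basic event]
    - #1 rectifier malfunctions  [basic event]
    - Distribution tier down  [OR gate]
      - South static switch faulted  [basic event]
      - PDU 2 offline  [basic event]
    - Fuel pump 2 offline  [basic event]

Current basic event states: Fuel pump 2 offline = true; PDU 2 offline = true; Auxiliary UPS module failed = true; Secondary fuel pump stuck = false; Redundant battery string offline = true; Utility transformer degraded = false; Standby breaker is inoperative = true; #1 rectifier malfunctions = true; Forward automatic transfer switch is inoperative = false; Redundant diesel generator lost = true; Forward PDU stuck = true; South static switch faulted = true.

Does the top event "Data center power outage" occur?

Generator path lost [OR]: Redundant diesel generator lost=occurs, Forward automatic transfer switch is inoperative=not, Utility transformer degraded=not → at least one input occurs → occurs.
Bus B unavailable [AND]: Secondary fuel pump stuck=not, Generator path lost=occurs, Auxiliary UPS module failed=occurs → not all inputs occur → does not occur.
Bus A lost [AND]: Forward PDU stuck=occurs, Bus B unavailable=not, Redundant battery string offline=occurs → not all inputs occur → does not occur.
Distribution tier down [OR]: South static switch faulted=occurs, PDU 2 offline=occurs → at least one input occurs → occurs.
UPS chain lost [OR]: Standby breaker is inoperative=occurs, #1 rectifier malfunctions=occurs, Distribution tier down=occurs, Fuel pump 2 offline=occurs → at least one input occurs → occurs.
Data center power outage [AND]: Bus A lost=not, UPS chain lost=occurs → not all inputs occur → does not occur.

No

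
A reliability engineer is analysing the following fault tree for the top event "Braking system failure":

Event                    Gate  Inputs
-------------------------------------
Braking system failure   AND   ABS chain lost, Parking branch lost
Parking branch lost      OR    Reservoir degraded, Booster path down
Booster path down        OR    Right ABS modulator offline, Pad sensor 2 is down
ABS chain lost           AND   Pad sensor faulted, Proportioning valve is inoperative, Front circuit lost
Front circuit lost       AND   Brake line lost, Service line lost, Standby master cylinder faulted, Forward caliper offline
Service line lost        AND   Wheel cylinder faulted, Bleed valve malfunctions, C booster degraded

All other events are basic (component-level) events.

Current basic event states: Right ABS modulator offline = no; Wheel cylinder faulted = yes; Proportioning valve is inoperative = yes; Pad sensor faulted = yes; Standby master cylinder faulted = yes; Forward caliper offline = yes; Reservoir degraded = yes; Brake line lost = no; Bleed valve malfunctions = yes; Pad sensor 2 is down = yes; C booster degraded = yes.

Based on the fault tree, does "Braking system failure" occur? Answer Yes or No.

No

Service line lost [AND]: Wheel cylinder faulted=occurs, Bleed valve malfunctions=occurs, C booster degraded=occurs → all inputs occur → occurs.
Front circuit lost [AND]: Brake line lost=not, Service line lost=occurs, Standby master cylinder faulted=occurs, Forward caliper offline=occurs → not all inputs occur → does not occur.
ABS chain lost [AND]: Pad sensor faulted=occurs, Proportioning valve is inoperative=occurs, Front circuit lost=not → not all inputs occur → does not occur.
Booster path down [OR]: Right ABS modulator offline=not, Pad sensor 2 is down=occurs → at least one input occurs → occurs.
Parking branch lost [OR]: Reservoir degraded=occurs, Booster path down=occurs → at least one input occurs → occurs.
Braking system failure [AND]: ABS chain lost=not, Parking branch lost=occurs → not all inputs occur → does not occur.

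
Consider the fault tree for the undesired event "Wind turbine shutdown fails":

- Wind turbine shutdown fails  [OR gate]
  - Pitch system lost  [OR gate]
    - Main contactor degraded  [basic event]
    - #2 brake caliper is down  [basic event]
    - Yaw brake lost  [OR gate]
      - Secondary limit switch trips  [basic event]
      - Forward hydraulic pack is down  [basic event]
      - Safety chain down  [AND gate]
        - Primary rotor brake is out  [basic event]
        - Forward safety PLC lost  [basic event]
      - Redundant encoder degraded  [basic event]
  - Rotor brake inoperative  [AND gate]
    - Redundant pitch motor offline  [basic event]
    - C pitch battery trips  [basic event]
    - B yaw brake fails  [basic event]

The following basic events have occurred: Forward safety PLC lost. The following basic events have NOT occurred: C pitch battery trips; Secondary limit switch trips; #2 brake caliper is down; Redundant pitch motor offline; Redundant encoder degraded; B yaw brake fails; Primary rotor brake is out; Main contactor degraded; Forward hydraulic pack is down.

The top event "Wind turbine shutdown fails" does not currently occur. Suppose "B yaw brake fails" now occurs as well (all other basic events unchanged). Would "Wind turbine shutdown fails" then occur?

No

Counterfactual: set "B yaw brake fails" to occurred.
Safety chain down [AND]: Primary rotor brake is out=not, Forward safety PLC lost=occurs → not all inputs occur → does not occur.
Yaw brake lost [OR]: Secondary limit switch trips=not, Forward hydraulic pack is down=not, Safety chain down=not, Redundant encoder degraded=not → no input occurs → does not occur.
Pitch system lost [OR]: Main contactor degraded=not, #2 brake caliper is down=not, Yaw brake lost=not → no input occurs → does not occur.
Rotor brake inoperative [AND]: Redundant pitch motor offline=not, C pitch battery trips=not, B yaw brake fails=occurs → not all inputs occur → does not occur.
Wind turbine shutdown fails [OR]: Pitch system lost=not, Rotor brake inoperative=not → no input occurs → does not occur.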